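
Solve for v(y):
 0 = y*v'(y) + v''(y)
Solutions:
 v(y) = C1 + C2*erf(sqrt(2)*y/2)


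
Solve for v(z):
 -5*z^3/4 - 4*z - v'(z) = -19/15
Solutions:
 v(z) = C1 - 5*z^4/16 - 2*z^2 + 19*z/15


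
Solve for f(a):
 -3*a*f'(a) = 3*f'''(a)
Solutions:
 f(a) = C1 + Integral(C2*airyai(-a) + C3*airybi(-a), a)


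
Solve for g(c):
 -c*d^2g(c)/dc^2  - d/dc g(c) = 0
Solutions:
 g(c) = C1 + C2*log(c)


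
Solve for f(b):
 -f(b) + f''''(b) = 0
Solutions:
 f(b) = C1*exp(-b) + C2*exp(b) + C3*sin(b) + C4*cos(b)


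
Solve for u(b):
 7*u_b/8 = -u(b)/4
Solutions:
 u(b) = C1*exp(-2*b/7)


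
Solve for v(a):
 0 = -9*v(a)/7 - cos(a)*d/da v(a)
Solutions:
 v(a) = C1*(sin(a) - 1)^(9/14)/(sin(a) + 1)^(9/14)


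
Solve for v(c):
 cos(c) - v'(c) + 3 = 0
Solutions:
 v(c) = C1 + 3*c + sin(c)


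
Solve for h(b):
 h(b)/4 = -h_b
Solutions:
 h(b) = C1*exp(-b/4)


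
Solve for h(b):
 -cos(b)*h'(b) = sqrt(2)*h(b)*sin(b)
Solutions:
 h(b) = C1*cos(b)^(sqrt(2))


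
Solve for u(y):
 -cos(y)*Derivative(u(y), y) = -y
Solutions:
 u(y) = C1 + Integral(y/cos(y), y)


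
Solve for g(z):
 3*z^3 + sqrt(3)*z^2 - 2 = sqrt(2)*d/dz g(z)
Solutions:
 g(z) = C1 + 3*sqrt(2)*z^4/8 + sqrt(6)*z^3/6 - sqrt(2)*z


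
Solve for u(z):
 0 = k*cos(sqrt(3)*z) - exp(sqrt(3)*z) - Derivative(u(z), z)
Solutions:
 u(z) = C1 + sqrt(3)*k*sin(sqrt(3)*z)/3 - sqrt(3)*exp(sqrt(3)*z)/3


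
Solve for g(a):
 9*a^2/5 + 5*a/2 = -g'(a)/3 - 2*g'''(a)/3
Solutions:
 g(a) = C1 + C2*sin(sqrt(2)*a/2) + C3*cos(sqrt(2)*a/2) - 9*a^3/5 - 15*a^2/4 + 108*a/5


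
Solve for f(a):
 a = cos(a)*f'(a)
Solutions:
 f(a) = C1 + Integral(a/cos(a), a)


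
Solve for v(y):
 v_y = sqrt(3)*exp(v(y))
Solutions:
 v(y) = log(-1/(C1 + sqrt(3)*y))


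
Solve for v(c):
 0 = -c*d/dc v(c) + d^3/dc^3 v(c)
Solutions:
 v(c) = C1 + Integral(C2*airyai(c) + C3*airybi(c), c)


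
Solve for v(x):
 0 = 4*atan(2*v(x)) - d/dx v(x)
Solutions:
 Integral(1/atan(2*_y), (_y, v(x))) = C1 + 4*x


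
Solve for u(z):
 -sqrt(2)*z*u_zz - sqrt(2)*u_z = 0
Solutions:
 u(z) = C1 + C2*log(z)


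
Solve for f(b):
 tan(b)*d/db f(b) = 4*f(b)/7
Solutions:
 f(b) = C1*sin(b)^(4/7)


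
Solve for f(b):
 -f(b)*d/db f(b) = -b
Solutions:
 f(b) = -sqrt(C1 + b^2)
 f(b) = sqrt(C1 + b^2)


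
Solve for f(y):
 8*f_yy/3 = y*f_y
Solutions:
 f(y) = C1 + C2*erfi(sqrt(3)*y/4)


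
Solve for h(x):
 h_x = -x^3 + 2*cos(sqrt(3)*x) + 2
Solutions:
 h(x) = C1 - x^4/4 + 2*x + 2*sqrt(3)*sin(sqrt(3)*x)/3


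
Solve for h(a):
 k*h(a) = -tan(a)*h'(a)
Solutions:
 h(a) = C1*exp(-k*log(sin(a)))


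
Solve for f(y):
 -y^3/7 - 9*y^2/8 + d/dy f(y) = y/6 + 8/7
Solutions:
 f(y) = C1 + y^4/28 + 3*y^3/8 + y^2/12 + 8*y/7


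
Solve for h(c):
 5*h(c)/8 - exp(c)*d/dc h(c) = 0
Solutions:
 h(c) = C1*exp(-5*exp(-c)/8)


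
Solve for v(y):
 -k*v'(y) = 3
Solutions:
 v(y) = C1 - 3*y/k


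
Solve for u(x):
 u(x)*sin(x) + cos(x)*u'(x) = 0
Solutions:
 u(x) = C1*cos(x)


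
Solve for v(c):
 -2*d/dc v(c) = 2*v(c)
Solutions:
 v(c) = C1*exp(-c)


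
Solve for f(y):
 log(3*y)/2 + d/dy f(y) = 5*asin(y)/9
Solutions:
 f(y) = C1 - y*log(y)/2 + 5*y*asin(y)/9 - y*log(3)/2 + y/2 + 5*sqrt(1 - y^2)/9


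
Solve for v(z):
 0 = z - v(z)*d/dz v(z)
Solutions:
 v(z) = -sqrt(C1 + z^2)
 v(z) = sqrt(C1 + z^2)


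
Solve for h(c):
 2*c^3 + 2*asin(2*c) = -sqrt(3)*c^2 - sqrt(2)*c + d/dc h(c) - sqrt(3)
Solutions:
 h(c) = C1 + c^4/2 + sqrt(3)*c^3/3 + sqrt(2)*c^2/2 + 2*c*asin(2*c) + sqrt(3)*c + sqrt(1 - 4*c^2)


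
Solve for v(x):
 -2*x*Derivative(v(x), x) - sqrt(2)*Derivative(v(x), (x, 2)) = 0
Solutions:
 v(x) = C1 + C2*erf(2^(3/4)*x/2)


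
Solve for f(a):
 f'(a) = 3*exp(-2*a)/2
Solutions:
 f(a) = C1 - 3*exp(-2*a)/4


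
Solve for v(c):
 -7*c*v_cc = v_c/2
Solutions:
 v(c) = C1 + C2*c^(13/14)


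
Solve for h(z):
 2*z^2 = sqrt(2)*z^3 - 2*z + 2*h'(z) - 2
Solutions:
 h(z) = C1 - sqrt(2)*z^4/8 + z^3/3 + z^2/2 + z


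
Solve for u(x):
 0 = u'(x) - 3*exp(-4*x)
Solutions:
 u(x) = C1 - 3*exp(-4*x)/4


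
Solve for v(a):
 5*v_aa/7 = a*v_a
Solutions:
 v(a) = C1 + C2*erfi(sqrt(70)*a/10)


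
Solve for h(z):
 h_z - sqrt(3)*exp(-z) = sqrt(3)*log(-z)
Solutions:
 h(z) = C1 + sqrt(3)*z*log(-z) - sqrt(3)*z - sqrt(3)*exp(-z)


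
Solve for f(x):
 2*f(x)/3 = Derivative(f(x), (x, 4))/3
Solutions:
 f(x) = C1*exp(-2^(1/4)*x) + C2*exp(2^(1/4)*x) + C3*sin(2^(1/4)*x) + C4*cos(2^(1/4)*x)


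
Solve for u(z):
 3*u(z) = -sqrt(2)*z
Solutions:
 u(z) = -sqrt(2)*z/3


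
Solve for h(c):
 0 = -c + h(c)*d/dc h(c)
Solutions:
 h(c) = -sqrt(C1 + c^2)
 h(c) = sqrt(C1 + c^2)


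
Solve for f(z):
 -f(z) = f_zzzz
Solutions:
 f(z) = (C1*sin(sqrt(2)*z/2) + C2*cos(sqrt(2)*z/2))*exp(-sqrt(2)*z/2) + (C3*sin(sqrt(2)*z/2) + C4*cos(sqrt(2)*z/2))*exp(sqrt(2)*z/2)


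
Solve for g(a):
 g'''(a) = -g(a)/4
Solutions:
 g(a) = C3*exp(-2^(1/3)*a/2) + (C1*sin(2^(1/3)*sqrt(3)*a/4) + C2*cos(2^(1/3)*sqrt(3)*a/4))*exp(2^(1/3)*a/4)


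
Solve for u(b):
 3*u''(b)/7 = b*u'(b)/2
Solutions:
 u(b) = C1 + C2*erfi(sqrt(21)*b/6)


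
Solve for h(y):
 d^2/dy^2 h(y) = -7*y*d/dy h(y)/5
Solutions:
 h(y) = C1 + C2*erf(sqrt(70)*y/10)


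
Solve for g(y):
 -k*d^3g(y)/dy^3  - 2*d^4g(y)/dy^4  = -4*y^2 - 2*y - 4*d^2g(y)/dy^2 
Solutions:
 g(y) = C1 + C2*y + C3*exp(y*(-k + sqrt(k^2 + 32))/4) + C4*exp(-y*(k + sqrt(k^2 + 32))/4) - y^4/12 + y^3*(-k - 1)/12 + y^2*(-k^2 - k - 8)/16


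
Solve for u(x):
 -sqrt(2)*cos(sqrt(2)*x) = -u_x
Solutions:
 u(x) = C1 + sin(sqrt(2)*x)


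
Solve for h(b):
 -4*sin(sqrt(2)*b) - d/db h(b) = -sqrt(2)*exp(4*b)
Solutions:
 h(b) = C1 + sqrt(2)*exp(4*b)/4 + 2*sqrt(2)*cos(sqrt(2)*b)


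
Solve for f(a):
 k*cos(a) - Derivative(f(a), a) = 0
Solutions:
 f(a) = C1 + k*sin(a)


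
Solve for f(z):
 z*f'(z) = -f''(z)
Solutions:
 f(z) = C1 + C2*erf(sqrt(2)*z/2)


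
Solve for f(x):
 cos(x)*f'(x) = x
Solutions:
 f(x) = C1 + Integral(x/cos(x), x)


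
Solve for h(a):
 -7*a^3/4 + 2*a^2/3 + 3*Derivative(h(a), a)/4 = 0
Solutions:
 h(a) = C1 + 7*a^4/12 - 8*a^3/27


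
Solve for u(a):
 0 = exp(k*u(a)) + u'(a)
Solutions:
 u(a) = Piecewise((log(1/(C1*k + a*k))/k, Ne(k, 0)), (nan, True))
 u(a) = Piecewise((C1 - a, Eq(k, 0)), (nan, True))


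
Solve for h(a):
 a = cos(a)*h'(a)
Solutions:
 h(a) = C1 + Integral(a/cos(a), a)


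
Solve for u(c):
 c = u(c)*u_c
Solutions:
 u(c) = -sqrt(C1 + c^2)
 u(c) = sqrt(C1 + c^2)


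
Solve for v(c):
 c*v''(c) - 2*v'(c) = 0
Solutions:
 v(c) = C1 + C2*c^3


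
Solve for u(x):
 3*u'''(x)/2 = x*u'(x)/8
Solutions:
 u(x) = C1 + Integral(C2*airyai(18^(1/3)*x/6) + C3*airybi(18^(1/3)*x/6), x)


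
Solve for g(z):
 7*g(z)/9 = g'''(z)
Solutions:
 g(z) = C3*exp(21^(1/3)*z/3) + (C1*sin(3^(5/6)*7^(1/3)*z/6) + C2*cos(3^(5/6)*7^(1/3)*z/6))*exp(-21^(1/3)*z/6)


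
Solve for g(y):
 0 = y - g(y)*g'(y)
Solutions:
 g(y) = -sqrt(C1 + y^2)
 g(y) = sqrt(C1 + y^2)


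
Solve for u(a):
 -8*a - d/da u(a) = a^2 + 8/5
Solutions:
 u(a) = C1 - a^3/3 - 4*a^2 - 8*a/5


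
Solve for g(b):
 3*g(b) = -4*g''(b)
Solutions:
 g(b) = C1*sin(sqrt(3)*b/2) + C2*cos(sqrt(3)*b/2)


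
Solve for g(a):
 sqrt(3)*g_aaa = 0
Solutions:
 g(a) = C1 + C2*a + C3*a^2


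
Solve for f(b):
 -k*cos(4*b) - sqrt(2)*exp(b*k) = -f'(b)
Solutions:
 f(b) = C1 + k*sin(4*b)/4 + sqrt(2)*exp(b*k)/k


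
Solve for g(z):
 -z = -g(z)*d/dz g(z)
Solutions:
 g(z) = -sqrt(C1 + z^2)
 g(z) = sqrt(C1 + z^2)


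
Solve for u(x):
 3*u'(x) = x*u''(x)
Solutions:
 u(x) = C1 + C2*x^4


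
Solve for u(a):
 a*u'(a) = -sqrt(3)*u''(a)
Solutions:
 u(a) = C1 + C2*erf(sqrt(2)*3^(3/4)*a/6)


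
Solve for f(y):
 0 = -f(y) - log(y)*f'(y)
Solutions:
 f(y) = C1*exp(-li(y))


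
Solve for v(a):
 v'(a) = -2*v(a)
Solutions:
 v(a) = C1*exp(-2*a)


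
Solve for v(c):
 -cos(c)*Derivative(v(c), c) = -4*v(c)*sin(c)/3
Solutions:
 v(c) = C1/cos(c)^(4/3)


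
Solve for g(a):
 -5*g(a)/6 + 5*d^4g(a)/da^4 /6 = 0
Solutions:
 g(a) = C1*exp(-a) + C2*exp(a) + C3*sin(a) + C4*cos(a)


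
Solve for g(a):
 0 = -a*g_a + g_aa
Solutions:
 g(a) = C1 + C2*erfi(sqrt(2)*a/2)


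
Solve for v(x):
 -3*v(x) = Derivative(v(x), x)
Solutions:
 v(x) = C1*exp(-3*x)


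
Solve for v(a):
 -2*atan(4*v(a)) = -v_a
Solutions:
 Integral(1/atan(4*_y), (_y, v(a))) = C1 + 2*a


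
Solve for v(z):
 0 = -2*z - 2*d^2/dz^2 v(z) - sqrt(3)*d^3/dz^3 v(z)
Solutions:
 v(z) = C1 + C2*z + C3*exp(-2*sqrt(3)*z/3) - z^3/6 + sqrt(3)*z^2/4


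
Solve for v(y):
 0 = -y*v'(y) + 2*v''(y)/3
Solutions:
 v(y) = C1 + C2*erfi(sqrt(3)*y/2)


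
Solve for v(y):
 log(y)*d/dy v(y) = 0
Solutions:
 v(y) = C1


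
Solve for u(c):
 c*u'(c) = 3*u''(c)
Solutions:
 u(c) = C1 + C2*erfi(sqrt(6)*c/6)


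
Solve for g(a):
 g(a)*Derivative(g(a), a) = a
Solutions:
 g(a) = -sqrt(C1 + a^2)
 g(a) = sqrt(C1 + a^2)


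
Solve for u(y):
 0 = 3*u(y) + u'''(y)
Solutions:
 u(y) = C3*exp(-3^(1/3)*y) + (C1*sin(3^(5/6)*y/2) + C2*cos(3^(5/6)*y/2))*exp(3^(1/3)*y/2)


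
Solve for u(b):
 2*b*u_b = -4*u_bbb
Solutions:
 u(b) = C1 + Integral(C2*airyai(-2^(2/3)*b/2) + C3*airybi(-2^(2/3)*b/2), b)


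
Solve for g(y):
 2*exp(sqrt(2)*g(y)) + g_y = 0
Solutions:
 g(y) = sqrt(2)*(2*log(1/(C1 + 2*y)) - log(2))/4


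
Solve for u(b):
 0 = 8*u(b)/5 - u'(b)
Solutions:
 u(b) = C1*exp(8*b/5)


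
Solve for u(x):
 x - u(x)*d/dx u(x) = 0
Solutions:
 u(x) = -sqrt(C1 + x^2)
 u(x) = sqrt(C1 + x^2)


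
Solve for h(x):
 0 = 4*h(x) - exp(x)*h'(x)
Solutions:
 h(x) = C1*exp(-4*exp(-x))


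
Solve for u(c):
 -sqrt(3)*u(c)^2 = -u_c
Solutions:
 u(c) = -1/(C1 + sqrt(3)*c)


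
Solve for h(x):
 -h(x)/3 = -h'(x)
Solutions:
 h(x) = C1*exp(x/3)


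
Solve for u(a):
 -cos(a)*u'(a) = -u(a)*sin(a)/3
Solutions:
 u(a) = C1/cos(a)^(1/3)


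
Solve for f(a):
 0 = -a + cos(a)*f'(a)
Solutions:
 f(a) = C1 + Integral(a/cos(a), a)


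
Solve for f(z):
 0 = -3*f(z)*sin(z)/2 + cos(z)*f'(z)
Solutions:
 f(z) = C1/cos(z)^(3/2)


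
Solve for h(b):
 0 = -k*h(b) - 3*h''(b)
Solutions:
 h(b) = C1*exp(-sqrt(3)*b*sqrt(-k)/3) + C2*exp(sqrt(3)*b*sqrt(-k)/3)


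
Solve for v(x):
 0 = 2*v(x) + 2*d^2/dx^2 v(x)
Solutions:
 v(x) = C1*sin(x) + C2*cos(x)


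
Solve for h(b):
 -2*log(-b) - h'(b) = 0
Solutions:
 h(b) = C1 - 2*b*log(-b) + 2*b


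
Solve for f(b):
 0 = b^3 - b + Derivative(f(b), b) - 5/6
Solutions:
 f(b) = C1 - b^4/4 + b^2/2 + 5*b/6


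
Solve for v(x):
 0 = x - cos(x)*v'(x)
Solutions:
 v(x) = C1 + Integral(x/cos(x), x)


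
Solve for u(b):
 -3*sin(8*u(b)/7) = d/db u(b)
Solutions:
 3*b + 7*log(cos(8*u(b)/7) - 1)/16 - 7*log(cos(8*u(b)/7) + 1)/16 = C1


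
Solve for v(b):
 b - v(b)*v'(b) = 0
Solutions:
 v(b) = -sqrt(C1 + b^2)
 v(b) = sqrt(C1 + b^2)


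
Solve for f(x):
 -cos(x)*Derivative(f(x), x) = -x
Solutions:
 f(x) = C1 + Integral(x/cos(x), x)


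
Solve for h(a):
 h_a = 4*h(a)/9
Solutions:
 h(a) = C1*exp(4*a/9)


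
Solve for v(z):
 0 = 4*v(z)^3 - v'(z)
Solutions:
 v(z) = -sqrt(2)*sqrt(-1/(C1 + 4*z))/2
 v(z) = sqrt(2)*sqrt(-1/(C1 + 4*z))/2


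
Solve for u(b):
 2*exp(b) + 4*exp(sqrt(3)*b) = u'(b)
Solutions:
 u(b) = C1 + 2*exp(b) + 4*sqrt(3)*exp(sqrt(3)*b)/3


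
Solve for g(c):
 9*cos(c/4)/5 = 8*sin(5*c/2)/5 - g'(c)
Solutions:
 g(c) = C1 - 36*sin(c/4)/5 - 16*cos(5*c/2)/25


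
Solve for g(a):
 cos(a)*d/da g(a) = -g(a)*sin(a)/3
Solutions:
 g(a) = C1*cos(a)^(1/3)


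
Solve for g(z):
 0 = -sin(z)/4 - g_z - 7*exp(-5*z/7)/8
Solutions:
 g(z) = C1 + cos(z)/4 + 49*exp(-5*z/7)/40


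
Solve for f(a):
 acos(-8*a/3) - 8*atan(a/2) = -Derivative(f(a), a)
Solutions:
 f(a) = C1 - a*acos(-8*a/3) + 8*a*atan(a/2) - sqrt(9 - 64*a^2)/8 - 8*log(a^2 + 4)


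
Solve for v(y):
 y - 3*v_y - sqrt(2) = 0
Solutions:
 v(y) = C1 + y^2/6 - sqrt(2)*y/3


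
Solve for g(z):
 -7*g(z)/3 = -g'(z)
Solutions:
 g(z) = C1*exp(7*z/3)


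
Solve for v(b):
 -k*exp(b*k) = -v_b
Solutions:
 v(b) = C1 + exp(b*k)


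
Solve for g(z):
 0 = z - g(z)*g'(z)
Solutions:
 g(z) = -sqrt(C1 + z^2)
 g(z) = sqrt(C1 + z^2)


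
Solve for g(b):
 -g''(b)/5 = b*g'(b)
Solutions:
 g(b) = C1 + C2*erf(sqrt(10)*b/2)


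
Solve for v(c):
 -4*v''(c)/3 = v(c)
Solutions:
 v(c) = C1*sin(sqrt(3)*c/2) + C2*cos(sqrt(3)*c/2)


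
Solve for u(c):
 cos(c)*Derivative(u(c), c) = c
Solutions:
 u(c) = C1 + Integral(c/cos(c), c)


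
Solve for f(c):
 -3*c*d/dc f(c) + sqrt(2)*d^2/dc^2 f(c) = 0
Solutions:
 f(c) = C1 + C2*erfi(2^(1/4)*sqrt(3)*c/2)


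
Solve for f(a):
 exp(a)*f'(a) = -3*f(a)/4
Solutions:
 f(a) = C1*exp(3*exp(-a)/4)


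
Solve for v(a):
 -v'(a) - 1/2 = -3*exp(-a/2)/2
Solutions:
 v(a) = C1 - a/2 - 3*exp(-a/2)


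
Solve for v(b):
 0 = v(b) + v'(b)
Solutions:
 v(b) = C1*exp(-b)


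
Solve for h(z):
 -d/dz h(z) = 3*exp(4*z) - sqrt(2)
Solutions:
 h(z) = C1 + sqrt(2)*z - 3*exp(4*z)/4


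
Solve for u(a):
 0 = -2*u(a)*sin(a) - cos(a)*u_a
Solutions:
 u(a) = C1*cos(a)^2


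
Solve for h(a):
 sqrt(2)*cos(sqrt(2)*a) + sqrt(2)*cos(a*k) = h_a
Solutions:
 h(a) = C1 + sin(sqrt(2)*a) + sqrt(2)*sin(a*k)/k


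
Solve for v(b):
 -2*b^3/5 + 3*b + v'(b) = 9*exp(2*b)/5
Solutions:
 v(b) = C1 + b^4/10 - 3*b^2/2 + 9*exp(2*b)/10


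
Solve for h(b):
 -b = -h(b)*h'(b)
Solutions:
 h(b) = -sqrt(C1 + b^2)
 h(b) = sqrt(C1 + b^2)


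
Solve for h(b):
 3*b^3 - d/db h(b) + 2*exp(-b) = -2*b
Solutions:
 h(b) = C1 + 3*b^4/4 + b^2 - 2*exp(-b)


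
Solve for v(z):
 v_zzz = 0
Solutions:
 v(z) = C1 + C2*z + C3*z^2


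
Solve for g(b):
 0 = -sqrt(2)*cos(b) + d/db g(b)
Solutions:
 g(b) = C1 + sqrt(2)*sin(b)


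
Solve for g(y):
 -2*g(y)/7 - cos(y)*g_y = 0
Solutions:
 g(y) = C1*(sin(y) - 1)^(1/7)/(sin(y) + 1)^(1/7)


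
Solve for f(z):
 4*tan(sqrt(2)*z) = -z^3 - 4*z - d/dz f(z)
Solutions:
 f(z) = C1 - z^4/4 - 2*z^2 + 2*sqrt(2)*log(cos(sqrt(2)*z))


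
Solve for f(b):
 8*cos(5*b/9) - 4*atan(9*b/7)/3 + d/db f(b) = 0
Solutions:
 f(b) = C1 + 4*b*atan(9*b/7)/3 - 14*log(81*b^2 + 49)/27 - 72*sin(5*b/9)/5


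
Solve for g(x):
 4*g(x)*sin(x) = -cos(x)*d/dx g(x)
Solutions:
 g(x) = C1*cos(x)^4


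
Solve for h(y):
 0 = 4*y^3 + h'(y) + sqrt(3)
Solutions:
 h(y) = C1 - y^4 - sqrt(3)*y


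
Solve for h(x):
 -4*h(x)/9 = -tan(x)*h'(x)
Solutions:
 h(x) = C1*sin(x)^(4/9)


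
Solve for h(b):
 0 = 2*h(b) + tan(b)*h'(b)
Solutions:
 h(b) = C1/sin(b)^2


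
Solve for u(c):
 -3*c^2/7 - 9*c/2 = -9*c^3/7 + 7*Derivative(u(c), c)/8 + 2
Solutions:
 u(c) = C1 + 18*c^4/49 - 8*c^3/49 - 18*c^2/7 - 16*c/7


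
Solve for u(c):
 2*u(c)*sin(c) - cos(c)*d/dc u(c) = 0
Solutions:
 u(c) = C1/cos(c)^2


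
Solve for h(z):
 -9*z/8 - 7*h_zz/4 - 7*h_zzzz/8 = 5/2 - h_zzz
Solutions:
 h(z) = C1 + C2*z - 3*z^3/28 - 44*z^2/49 + (C3*sin(sqrt(82)*z/7) + C4*cos(sqrt(82)*z/7))*exp(4*z/7)


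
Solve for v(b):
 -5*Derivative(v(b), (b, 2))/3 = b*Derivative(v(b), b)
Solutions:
 v(b) = C1 + C2*erf(sqrt(30)*b/10)


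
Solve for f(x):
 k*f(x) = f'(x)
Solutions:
 f(x) = C1*exp(k*x)


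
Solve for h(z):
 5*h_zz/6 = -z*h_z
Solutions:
 h(z) = C1 + C2*erf(sqrt(15)*z/5)


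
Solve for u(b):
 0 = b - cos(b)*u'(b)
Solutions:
 u(b) = C1 + Integral(b/cos(b), b)


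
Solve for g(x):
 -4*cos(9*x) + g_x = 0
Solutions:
 g(x) = C1 + 4*sin(9*x)/9


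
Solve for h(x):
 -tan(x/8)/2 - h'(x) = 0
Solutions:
 h(x) = C1 + 4*log(cos(x/8))


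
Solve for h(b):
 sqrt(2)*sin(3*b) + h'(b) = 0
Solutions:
 h(b) = C1 + sqrt(2)*cos(3*b)/3


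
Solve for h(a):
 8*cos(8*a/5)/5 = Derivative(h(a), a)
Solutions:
 h(a) = C1 + sin(8*a/5)


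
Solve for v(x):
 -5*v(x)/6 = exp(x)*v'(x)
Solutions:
 v(x) = C1*exp(5*exp(-x)/6)


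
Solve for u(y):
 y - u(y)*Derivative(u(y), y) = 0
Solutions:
 u(y) = -sqrt(C1 + y^2)
 u(y) = sqrt(C1 + y^2)


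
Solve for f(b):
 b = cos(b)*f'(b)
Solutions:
 f(b) = C1 + Integral(b/cos(b), b)


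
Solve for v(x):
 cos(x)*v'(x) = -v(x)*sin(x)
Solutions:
 v(x) = C1*cos(x)


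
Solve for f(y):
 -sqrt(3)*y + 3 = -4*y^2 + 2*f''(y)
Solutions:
 f(y) = C1 + C2*y + y^4/6 - sqrt(3)*y^3/12 + 3*y^2/4


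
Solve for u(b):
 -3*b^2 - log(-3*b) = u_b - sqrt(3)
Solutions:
 u(b) = C1 - b^3 - b*log(-b) + b*(-log(3) + 1 + sqrt(3))


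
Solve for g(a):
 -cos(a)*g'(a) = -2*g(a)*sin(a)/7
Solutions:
 g(a) = C1/cos(a)^(2/7)


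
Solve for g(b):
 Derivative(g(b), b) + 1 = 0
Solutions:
 g(b) = C1 - b


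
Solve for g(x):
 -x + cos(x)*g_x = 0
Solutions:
 g(x) = C1 + Integral(x/cos(x), x)


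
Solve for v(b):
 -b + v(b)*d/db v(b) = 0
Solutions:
 v(b) = -sqrt(C1 + b^2)
 v(b) = sqrt(C1 + b^2)


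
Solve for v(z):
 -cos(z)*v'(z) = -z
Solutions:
 v(z) = C1 + Integral(z/cos(z), z)


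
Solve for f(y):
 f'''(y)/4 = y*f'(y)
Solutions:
 f(y) = C1 + Integral(C2*airyai(2^(2/3)*y) + C3*airybi(2^(2/3)*y), y)


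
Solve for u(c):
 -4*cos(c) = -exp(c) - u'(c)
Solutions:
 u(c) = C1 - exp(c) + 4*sin(c)


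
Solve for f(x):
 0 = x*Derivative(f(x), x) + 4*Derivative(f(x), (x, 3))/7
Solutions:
 f(x) = C1 + Integral(C2*airyai(-14^(1/3)*x/2) + C3*airybi(-14^(1/3)*x/2), x)


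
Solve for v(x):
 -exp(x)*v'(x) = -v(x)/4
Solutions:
 v(x) = C1*exp(-exp(-x)/4)


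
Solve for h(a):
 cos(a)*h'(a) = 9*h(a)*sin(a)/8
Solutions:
 h(a) = C1/cos(a)^(9/8)


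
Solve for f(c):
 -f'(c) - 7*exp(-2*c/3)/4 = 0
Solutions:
 f(c) = C1 + 21*exp(-2*c/3)/8


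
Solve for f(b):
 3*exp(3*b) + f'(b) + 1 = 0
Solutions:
 f(b) = C1 - b - exp(3*b)


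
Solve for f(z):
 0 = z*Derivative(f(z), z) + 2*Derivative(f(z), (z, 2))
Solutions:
 f(z) = C1 + C2*erf(z/2)


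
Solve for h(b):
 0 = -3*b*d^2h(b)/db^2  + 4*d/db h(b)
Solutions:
 h(b) = C1 + C2*b^(7/3)


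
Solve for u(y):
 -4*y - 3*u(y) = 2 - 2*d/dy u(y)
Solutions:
 u(y) = C1*exp(3*y/2) - 4*y/3 - 14/9


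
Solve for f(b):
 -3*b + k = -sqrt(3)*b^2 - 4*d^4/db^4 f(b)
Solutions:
 f(b) = C1 + C2*b + C3*b^2 + C4*b^3 - sqrt(3)*b^6/1440 + b^5/160 - b^4*k/96


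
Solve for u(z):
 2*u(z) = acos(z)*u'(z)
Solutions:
 u(z) = C1*exp(2*Integral(1/acos(z), z))


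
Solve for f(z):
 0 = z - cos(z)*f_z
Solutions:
 f(z) = C1 + Integral(z/cos(z), z)


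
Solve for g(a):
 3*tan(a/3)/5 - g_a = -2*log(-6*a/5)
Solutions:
 g(a) = C1 + 2*a*log(-a) - 2*a*log(5) - 2*a + 2*a*log(6) - 9*log(cos(a/3))/5


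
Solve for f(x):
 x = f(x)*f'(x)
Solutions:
 f(x) = -sqrt(C1 + x^2)
 f(x) = sqrt(C1 + x^2)


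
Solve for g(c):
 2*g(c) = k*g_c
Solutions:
 g(c) = C1*exp(2*c/k)


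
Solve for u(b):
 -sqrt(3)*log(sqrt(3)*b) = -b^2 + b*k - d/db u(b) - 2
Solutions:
 u(b) = C1 - b^3/3 + b^2*k/2 + sqrt(3)*b*log(b) - 2*b - sqrt(3)*b + sqrt(3)*b*log(3)/2


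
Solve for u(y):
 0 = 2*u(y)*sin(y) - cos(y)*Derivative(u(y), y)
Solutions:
 u(y) = C1/cos(y)^2


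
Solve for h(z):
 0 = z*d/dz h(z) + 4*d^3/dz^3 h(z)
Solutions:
 h(z) = C1 + Integral(C2*airyai(-2^(1/3)*z/2) + C3*airybi(-2^(1/3)*z/2), z)


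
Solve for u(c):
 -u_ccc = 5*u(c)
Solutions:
 u(c) = C3*exp(-5^(1/3)*c) + (C1*sin(sqrt(3)*5^(1/3)*c/2) + C2*cos(sqrt(3)*5^(1/3)*c/2))*exp(5^(1/3)*c/2)


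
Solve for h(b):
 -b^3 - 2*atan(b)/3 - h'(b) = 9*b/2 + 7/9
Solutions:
 h(b) = C1 - b^4/4 - 9*b^2/4 - 2*b*atan(b)/3 - 7*b/9 + log(b^2 + 1)/3


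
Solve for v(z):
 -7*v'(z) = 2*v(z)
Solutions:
 v(z) = C1*exp(-2*z/7)


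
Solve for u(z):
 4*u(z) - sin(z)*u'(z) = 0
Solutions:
 u(z) = C1*(cos(z)^2 - 2*cos(z) + 1)/(cos(z)^2 + 2*cos(z) + 1)


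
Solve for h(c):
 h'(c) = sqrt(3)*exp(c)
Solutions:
 h(c) = C1 + sqrt(3)*exp(c)


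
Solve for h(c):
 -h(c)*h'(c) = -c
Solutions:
 h(c) = -sqrt(C1 + c^2)
 h(c) = sqrt(C1 + c^2)


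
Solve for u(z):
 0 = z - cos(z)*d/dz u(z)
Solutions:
 u(z) = C1 + Integral(z/cos(z), z)


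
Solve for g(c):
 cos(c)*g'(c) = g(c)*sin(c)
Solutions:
 g(c) = C1/cos(c)


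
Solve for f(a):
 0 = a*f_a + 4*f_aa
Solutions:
 f(a) = C1 + C2*erf(sqrt(2)*a/4)


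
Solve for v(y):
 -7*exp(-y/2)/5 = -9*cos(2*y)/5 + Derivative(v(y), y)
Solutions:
 v(y) = C1 + 9*sin(2*y)/10 + 14*exp(-y/2)/5


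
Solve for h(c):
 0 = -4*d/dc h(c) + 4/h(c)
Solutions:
 h(c) = -sqrt(C1 + 2*c)
 h(c) = sqrt(C1 + 2*c)


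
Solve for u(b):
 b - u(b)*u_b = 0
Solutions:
 u(b) = -sqrt(C1 + b^2)
 u(b) = sqrt(C1 + b^2)


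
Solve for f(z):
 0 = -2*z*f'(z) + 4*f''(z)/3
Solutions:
 f(z) = C1 + C2*erfi(sqrt(3)*z/2)


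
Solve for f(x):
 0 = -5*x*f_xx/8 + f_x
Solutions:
 f(x) = C1 + C2*x^(13/5)


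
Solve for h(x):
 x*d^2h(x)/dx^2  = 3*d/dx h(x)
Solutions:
 h(x) = C1 + C2*x^4


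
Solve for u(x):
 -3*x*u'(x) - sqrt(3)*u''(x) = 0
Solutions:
 u(x) = C1 + C2*erf(sqrt(2)*3^(1/4)*x/2)


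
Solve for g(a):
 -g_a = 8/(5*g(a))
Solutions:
 g(a) = -sqrt(C1 - 80*a)/5
 g(a) = sqrt(C1 - 80*a)/5


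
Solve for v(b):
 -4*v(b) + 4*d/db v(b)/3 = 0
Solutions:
 v(b) = C1*exp(3*b)


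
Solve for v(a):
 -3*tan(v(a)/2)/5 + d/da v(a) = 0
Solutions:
 v(a) = -2*asin(C1*exp(3*a/10)) + 2*pi
 v(a) = 2*asin(C1*exp(3*a/10))


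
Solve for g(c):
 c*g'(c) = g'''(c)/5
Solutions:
 g(c) = C1 + Integral(C2*airyai(5^(1/3)*c) + C3*airybi(5^(1/3)*c), c)


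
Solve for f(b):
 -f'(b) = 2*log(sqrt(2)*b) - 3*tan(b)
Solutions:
 f(b) = C1 - 2*b*log(b) - b*log(2) + 2*b - 3*log(cos(b))


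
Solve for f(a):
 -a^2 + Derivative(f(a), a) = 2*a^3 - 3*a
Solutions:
 f(a) = C1 + a^4/2 + a^3/3 - 3*a^2/2


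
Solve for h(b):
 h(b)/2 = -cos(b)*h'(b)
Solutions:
 h(b) = C1*(sin(b) - 1)^(1/4)/(sin(b) + 1)^(1/4)


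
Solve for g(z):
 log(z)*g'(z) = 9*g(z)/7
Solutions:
 g(z) = C1*exp(9*li(z)/7)


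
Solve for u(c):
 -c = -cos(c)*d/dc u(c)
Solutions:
 u(c) = C1 + Integral(c/cos(c), c)


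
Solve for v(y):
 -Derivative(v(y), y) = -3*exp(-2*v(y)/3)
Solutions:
 v(y) = 3*log(-sqrt(C1 + 3*y)) - 3*log(3) + 3*log(6)/2
 v(y) = 3*log(C1 + 3*y)/2 - 3*log(3) + 3*log(6)/2


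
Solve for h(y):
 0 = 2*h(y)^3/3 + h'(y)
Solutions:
 h(y) = -sqrt(6)*sqrt(-1/(C1 - 2*y))/2
 h(y) = sqrt(6)*sqrt(-1/(C1 - 2*y))/2


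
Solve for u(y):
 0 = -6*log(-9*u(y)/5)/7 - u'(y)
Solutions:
 7*Integral(1/(log(-_y) - log(5) + 2*log(3)), (_y, u(y)))/6 = C1 - y


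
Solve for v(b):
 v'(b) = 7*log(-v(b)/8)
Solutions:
 -Integral(1/(log(-_y) - 3*log(2)), (_y, v(b)))/7 = C1 - b


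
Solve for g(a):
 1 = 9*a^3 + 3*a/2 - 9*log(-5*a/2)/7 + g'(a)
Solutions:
 g(a) = C1 - 9*a^4/4 - 3*a^2/4 + 9*a*log(-a)/7 + a*(-9*log(2) - 2 + 9*log(5))/7


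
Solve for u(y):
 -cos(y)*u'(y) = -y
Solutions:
 u(y) = C1 + Integral(y/cos(y), y)


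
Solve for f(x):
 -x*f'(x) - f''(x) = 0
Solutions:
 f(x) = C1 + C2*erf(sqrt(2)*x/2)


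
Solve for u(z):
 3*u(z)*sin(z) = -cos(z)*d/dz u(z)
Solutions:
 u(z) = C1*cos(z)^3


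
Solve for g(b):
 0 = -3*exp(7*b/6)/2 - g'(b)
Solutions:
 g(b) = C1 - 9*exp(7*b/6)/7


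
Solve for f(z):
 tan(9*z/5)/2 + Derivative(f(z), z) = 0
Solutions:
 f(z) = C1 + 5*log(cos(9*z/5))/18


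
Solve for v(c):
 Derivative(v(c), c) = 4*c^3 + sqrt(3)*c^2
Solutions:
 v(c) = C1 + c^4 + sqrt(3)*c^3/3


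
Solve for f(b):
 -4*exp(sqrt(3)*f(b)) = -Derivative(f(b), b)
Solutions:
 f(b) = sqrt(3)*(2*log(-1/(C1 + 4*b)) - log(3))/6


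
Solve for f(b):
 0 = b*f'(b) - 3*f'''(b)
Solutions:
 f(b) = C1 + Integral(C2*airyai(3^(2/3)*b/3) + C3*airybi(3^(2/3)*b/3), b)


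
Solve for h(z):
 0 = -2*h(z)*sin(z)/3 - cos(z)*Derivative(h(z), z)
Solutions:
 h(z) = C1*cos(z)^(2/3)


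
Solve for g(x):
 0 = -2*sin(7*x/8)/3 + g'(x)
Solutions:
 g(x) = C1 - 16*cos(7*x/8)/21


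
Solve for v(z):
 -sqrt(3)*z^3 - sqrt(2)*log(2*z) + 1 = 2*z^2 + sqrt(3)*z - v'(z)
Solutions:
 v(z) = C1 + sqrt(3)*z^4/4 + 2*z^3/3 + sqrt(3)*z^2/2 + sqrt(2)*z*log(z) - sqrt(2)*z - z + sqrt(2)*z*log(2)


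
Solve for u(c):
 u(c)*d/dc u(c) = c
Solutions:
 u(c) = -sqrt(C1 + c^2)
 u(c) = sqrt(C1 + c^2)


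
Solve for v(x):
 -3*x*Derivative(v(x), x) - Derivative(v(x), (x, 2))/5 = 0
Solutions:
 v(x) = C1 + C2*erf(sqrt(30)*x/2)


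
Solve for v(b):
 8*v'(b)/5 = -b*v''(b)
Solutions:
 v(b) = C1 + C2/b^(3/5)


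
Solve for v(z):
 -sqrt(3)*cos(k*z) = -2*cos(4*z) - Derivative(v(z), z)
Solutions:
 v(z) = C1 - sin(4*z)/2 + sqrt(3)*sin(k*z)/k


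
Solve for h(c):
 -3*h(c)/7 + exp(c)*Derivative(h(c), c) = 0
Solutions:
 h(c) = C1*exp(-3*exp(-c)/7)


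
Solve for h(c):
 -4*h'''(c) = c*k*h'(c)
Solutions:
 h(c) = C1 + Integral(C2*airyai(2^(1/3)*c*(-k)^(1/3)/2) + C3*airybi(2^(1/3)*c*(-k)^(1/3)/2), c)


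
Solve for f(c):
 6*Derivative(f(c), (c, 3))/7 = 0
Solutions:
 f(c) = C1 + C2*c + C3*c^2


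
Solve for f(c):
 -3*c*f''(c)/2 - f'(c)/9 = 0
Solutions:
 f(c) = C1 + C2*c^(25/27)


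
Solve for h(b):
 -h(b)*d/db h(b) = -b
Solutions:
 h(b) = -sqrt(C1 + b^2)
 h(b) = sqrt(C1 + b^2)


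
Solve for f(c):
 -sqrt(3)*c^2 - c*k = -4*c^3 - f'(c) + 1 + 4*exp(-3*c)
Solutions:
 f(c) = C1 - c^4 + sqrt(3)*c^3/3 + c^2*k/2 + c - 4*exp(-3*c)/3


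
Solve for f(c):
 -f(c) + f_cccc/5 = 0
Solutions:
 f(c) = C1*exp(-5^(1/4)*c) + C2*exp(5^(1/4)*c) + C3*sin(5^(1/4)*c) + C4*cos(5^(1/4)*c)


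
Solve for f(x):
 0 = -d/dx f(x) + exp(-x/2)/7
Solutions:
 f(x) = C1 - 2*exp(-x/2)/7


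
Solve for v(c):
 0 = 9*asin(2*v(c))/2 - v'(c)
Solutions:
 Integral(1/asin(2*_y), (_y, v(c))) = C1 + 9*c/2


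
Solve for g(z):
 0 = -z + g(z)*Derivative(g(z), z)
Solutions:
 g(z) = -sqrt(C1 + z^2)
 g(z) = sqrt(C1 + z^2)


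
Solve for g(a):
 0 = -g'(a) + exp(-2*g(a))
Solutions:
 g(a) = log(-sqrt(C1 + 2*a))
 g(a) = log(C1 + 2*a)/2


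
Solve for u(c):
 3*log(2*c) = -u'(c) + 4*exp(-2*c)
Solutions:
 u(c) = C1 - 3*c*log(c) + 3*c*(1 - log(2)) - 2*exp(-2*c)


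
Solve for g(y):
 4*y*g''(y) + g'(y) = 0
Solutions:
 g(y) = C1 + C2*y^(3/4)


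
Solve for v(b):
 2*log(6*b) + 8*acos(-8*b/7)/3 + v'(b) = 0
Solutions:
 v(b) = C1 - 2*b*log(b) - 8*b*acos(-8*b/7)/3 - 2*b*log(6) + 2*b - sqrt(49 - 64*b^2)/3


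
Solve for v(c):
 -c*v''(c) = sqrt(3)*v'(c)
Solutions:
 v(c) = C1 + C2*c^(1 - sqrt(3))


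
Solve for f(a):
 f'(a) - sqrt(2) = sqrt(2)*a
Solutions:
 f(a) = C1 + sqrt(2)*a^2/2 + sqrt(2)*a


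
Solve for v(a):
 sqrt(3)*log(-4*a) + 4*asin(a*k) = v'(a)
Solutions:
 v(a) = C1 + sqrt(3)*a*(log(-a) - 1) + 2*sqrt(3)*a*log(2) + 4*Piecewise((a*asin(a*k) + sqrt(-a^2*k^2 + 1)/k, Ne(k, 0)), (0, True))


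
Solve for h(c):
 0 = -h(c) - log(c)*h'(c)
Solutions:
 h(c) = C1*exp(-li(c))


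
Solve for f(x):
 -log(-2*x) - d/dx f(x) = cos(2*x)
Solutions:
 f(x) = C1 - x*log(-x) - x*log(2) + x - sin(2*x)/2


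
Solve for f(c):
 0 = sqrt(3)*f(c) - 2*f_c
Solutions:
 f(c) = C1*exp(sqrt(3)*c/2)


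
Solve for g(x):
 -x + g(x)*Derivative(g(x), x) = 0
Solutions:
 g(x) = -sqrt(C1 + x^2)
 g(x) = sqrt(C1 + x^2)


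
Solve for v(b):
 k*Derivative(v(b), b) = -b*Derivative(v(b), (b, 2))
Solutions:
 v(b) = C1 + b^(1 - re(k))*(C2*sin(log(b)*Abs(im(k))) + C3*cos(log(b)*im(k)))


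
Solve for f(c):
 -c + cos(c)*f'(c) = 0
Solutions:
 f(c) = C1 + Integral(c/cos(c), c)


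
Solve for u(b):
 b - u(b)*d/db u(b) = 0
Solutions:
 u(b) = -sqrt(C1 + b^2)
 u(b) = sqrt(C1 + b^2)


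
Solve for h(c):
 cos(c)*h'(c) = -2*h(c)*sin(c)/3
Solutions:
 h(c) = C1*cos(c)^(2/3)


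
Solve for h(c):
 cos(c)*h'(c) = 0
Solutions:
 h(c) = C1


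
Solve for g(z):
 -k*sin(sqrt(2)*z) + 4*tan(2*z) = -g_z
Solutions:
 g(z) = C1 - sqrt(2)*k*cos(sqrt(2)*z)/2 + 2*log(cos(2*z))


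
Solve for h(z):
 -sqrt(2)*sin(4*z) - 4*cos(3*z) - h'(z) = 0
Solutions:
 h(z) = C1 - 4*sin(3*z)/3 + sqrt(2)*cos(4*z)/4


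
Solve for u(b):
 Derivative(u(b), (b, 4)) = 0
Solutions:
 u(b) = C1 + C2*b + C3*b^2 + C4*b^3


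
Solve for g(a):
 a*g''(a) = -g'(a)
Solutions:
 g(a) = C1 + C2*log(a)


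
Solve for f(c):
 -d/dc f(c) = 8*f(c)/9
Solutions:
 f(c) = C1*exp(-8*c/9)


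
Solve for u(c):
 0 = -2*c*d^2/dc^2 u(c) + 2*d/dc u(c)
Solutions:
 u(c) = C1 + C2*c^2


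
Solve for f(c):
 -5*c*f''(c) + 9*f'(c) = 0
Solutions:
 f(c) = C1 + C2*c^(14/5)


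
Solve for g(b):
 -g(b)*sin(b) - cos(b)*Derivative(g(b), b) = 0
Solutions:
 g(b) = C1*cos(b)


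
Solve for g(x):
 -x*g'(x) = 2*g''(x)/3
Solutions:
 g(x) = C1 + C2*erf(sqrt(3)*x/2)


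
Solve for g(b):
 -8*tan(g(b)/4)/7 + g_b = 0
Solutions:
 g(b) = -4*asin(C1*exp(2*b/7)) + 4*pi
 g(b) = 4*asin(C1*exp(2*b/7))


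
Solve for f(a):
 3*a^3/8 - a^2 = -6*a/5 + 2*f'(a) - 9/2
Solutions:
 f(a) = C1 + 3*a^4/64 - a^3/6 + 3*a^2/10 + 9*a/4


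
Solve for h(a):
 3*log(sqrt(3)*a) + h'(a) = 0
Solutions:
 h(a) = C1 - 3*a*log(a) - 3*a*log(3)/2 + 3*a


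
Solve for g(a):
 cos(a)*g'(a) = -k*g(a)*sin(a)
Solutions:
 g(a) = C1*exp(k*log(cos(a)))


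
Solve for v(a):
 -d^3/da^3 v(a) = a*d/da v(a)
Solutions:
 v(a) = C1 + Integral(C2*airyai(-a) + C3*airybi(-a), a)


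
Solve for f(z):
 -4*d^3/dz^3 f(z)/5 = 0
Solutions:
 f(z) = C1 + C2*z + C3*z^2


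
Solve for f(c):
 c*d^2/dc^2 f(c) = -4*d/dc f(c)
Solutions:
 f(c) = C1 + C2/c^3


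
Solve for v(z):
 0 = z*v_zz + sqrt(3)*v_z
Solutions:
 v(z) = C1 + C2*z^(1 - sqrt(3))


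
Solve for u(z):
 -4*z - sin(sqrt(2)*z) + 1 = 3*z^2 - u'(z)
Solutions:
 u(z) = C1 + z^3 + 2*z^2 - z - sqrt(2)*cos(sqrt(2)*z)/2


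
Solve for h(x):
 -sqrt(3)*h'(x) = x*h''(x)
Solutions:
 h(x) = C1 + C2*x^(1 - sqrt(3))


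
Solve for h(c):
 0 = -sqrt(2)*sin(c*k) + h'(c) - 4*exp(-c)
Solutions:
 h(c) = C1 - 4*exp(-c) - sqrt(2)*cos(c*k)/k


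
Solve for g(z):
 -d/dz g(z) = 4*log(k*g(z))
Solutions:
 li(k*g(z))/k = C1 - 4*z


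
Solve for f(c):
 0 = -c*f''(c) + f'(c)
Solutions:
 f(c) = C1 + C2*c^2


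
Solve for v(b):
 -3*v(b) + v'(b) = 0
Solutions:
 v(b) = C1*exp(3*b)


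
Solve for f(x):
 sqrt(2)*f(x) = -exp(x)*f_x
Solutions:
 f(x) = C1*exp(sqrt(2)*exp(-x))


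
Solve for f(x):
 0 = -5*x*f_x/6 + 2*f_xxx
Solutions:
 f(x) = C1 + Integral(C2*airyai(90^(1/3)*x/6) + C3*airybi(90^(1/3)*x/6), x)


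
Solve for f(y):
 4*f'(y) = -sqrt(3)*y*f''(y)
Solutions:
 f(y) = C1 + C2*y^(1 - 4*sqrt(3)/3)


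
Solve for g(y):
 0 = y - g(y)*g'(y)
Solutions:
 g(y) = -sqrt(C1 + y^2)
 g(y) = sqrt(C1 + y^2)


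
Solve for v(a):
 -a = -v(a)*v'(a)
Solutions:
 v(a) = -sqrt(C1 + a^2)
 v(a) = sqrt(C1 + a^2)


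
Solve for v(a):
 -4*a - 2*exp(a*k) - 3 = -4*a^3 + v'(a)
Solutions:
 v(a) = C1 + a^4 - 2*a^2 - 3*a - 2*exp(a*k)/k


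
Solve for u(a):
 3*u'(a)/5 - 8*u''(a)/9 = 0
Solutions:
 u(a) = C1 + C2*exp(27*a/40)


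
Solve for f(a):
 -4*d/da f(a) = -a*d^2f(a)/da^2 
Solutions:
 f(a) = C1 + C2*a^5


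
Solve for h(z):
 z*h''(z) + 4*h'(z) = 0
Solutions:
 h(z) = C1 + C2/z^3


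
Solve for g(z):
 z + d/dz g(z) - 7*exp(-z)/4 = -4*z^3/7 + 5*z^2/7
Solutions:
 g(z) = C1 - z^4/7 + 5*z^3/21 - z^2/2 - 7*exp(-z)/4


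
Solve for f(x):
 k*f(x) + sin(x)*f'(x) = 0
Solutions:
 f(x) = C1*exp(k*(-log(cos(x) - 1) + log(cos(x) + 1))/2)


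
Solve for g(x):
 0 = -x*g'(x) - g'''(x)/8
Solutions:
 g(x) = C1 + Integral(C2*airyai(-2*x) + C3*airybi(-2*x), x)


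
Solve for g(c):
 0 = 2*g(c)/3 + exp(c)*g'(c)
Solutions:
 g(c) = C1*exp(2*exp(-c)/3)


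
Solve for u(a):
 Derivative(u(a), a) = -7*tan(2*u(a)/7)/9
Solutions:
 u(a) = -7*asin(C1*exp(-2*a/9))/2 + 7*pi/2
 u(a) = 7*asin(C1*exp(-2*a/9))/2


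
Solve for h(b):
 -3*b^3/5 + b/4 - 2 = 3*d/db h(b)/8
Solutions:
 h(b) = C1 - 2*b^4/5 + b^2/3 - 16*b/3


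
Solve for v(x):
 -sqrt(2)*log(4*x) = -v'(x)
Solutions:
 v(x) = C1 + sqrt(2)*x*log(x) - sqrt(2)*x + 2*sqrt(2)*x*log(2)


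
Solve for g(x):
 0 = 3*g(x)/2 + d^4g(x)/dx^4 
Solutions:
 g(x) = (C1*sin(6^(1/4)*x/2) + C2*cos(6^(1/4)*x/2))*exp(-6^(1/4)*x/2) + (C3*sin(6^(1/4)*x/2) + C4*cos(6^(1/4)*x/2))*exp(6^(1/4)*x/2)


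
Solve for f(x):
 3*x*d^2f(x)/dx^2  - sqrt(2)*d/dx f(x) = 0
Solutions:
 f(x) = C1 + C2*x^(sqrt(2)/3 + 1)


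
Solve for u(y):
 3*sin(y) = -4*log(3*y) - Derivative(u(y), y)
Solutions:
 u(y) = C1 - 4*y*log(y) - 4*y*log(3) + 4*y + 3*cos(y)


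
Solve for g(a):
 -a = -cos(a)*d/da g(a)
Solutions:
 g(a) = C1 + Integral(a/cos(a), a)


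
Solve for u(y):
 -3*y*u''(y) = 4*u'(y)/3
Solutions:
 u(y) = C1 + C2*y^(5/9)


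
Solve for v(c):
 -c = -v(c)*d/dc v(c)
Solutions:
 v(c) = -sqrt(C1 + c^2)
 v(c) = sqrt(C1 + c^2)


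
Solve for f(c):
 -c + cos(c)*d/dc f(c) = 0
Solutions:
 f(c) = C1 + Integral(c/cos(c), c)


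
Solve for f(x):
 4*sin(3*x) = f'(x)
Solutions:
 f(x) = C1 - 4*cos(3*x)/3


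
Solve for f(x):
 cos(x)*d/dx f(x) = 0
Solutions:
 f(x) = C1


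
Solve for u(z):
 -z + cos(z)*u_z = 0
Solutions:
 u(z) = C1 + Integral(z/cos(z), z)


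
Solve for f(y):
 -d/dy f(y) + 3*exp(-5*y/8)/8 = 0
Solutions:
 f(y) = C1 - 3*exp(-5*y/8)/5


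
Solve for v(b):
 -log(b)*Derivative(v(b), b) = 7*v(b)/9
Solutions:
 v(b) = C1*exp(-7*li(b)/9)


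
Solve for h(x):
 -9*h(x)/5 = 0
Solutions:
 h(x) = 0


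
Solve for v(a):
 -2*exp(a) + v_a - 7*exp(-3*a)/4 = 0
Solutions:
 v(a) = C1 + 2*exp(a) - 7*exp(-3*a)/12


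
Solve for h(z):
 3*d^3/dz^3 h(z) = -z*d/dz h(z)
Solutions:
 h(z) = C1 + Integral(C2*airyai(-3^(2/3)*z/3) + C3*airybi(-3^(2/3)*z/3), z)


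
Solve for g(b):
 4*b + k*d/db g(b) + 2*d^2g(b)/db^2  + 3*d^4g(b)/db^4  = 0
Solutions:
 g(b) = C1 + C2*exp(2^(1/3)*b*(-2^(1/3)*(9*k + sqrt(81*k^2 + 32))^(1/3) + 4/(9*k + sqrt(81*k^2 + 32))^(1/3))/6) + C3*exp(2^(1/3)*b*(2^(1/3)*(9*k + sqrt(81*k^2 + 32))^(1/3) - 2^(1/3)*sqrt(3)*I*(9*k + sqrt(81*k^2 + 32))^(1/3) + 16/((-1 + sqrt(3)*I)*(9*k + sqrt(81*k^2 + 32))^(1/3)))/12) + C4*exp(2^(1/3)*b*(2^(1/3)*(9*k + sqrt(81*k^2 + 32))^(1/3) + 2^(1/3)*sqrt(3)*I*(9*k + sqrt(81*k^2 + 32))^(1/3) - 16/((1 + sqrt(3)*I)*(9*k + sqrt(81*k^2 + 32))^(1/3)))/12) - 2*b^2/k + 8*b/k^2


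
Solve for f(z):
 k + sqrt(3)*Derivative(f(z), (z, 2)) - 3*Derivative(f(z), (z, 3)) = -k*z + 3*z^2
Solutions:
 f(z) = C1 + C2*z + C3*exp(sqrt(3)*z/3) + sqrt(3)*z^4/12 + z^3*(-sqrt(3)*k/18 + 1) + z^2*(-k/2 - sqrt(3)*k/6 + 3*sqrt(3))


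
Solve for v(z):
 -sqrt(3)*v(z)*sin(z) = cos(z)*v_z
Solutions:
 v(z) = C1*cos(z)^(sqrt(3))


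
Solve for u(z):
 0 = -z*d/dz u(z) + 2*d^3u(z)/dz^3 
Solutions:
 u(z) = C1 + Integral(C2*airyai(2^(2/3)*z/2) + C3*airybi(2^(2/3)*z/2), z)


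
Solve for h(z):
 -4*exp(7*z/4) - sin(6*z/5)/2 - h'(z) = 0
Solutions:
 h(z) = C1 - 16*exp(7*z/4)/7 + 5*cos(6*z/5)/12


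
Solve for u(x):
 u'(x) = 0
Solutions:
 u(x) = C1


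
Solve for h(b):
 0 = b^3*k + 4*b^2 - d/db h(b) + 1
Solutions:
 h(b) = C1 + b^4*k/4 + 4*b^3/3 + b


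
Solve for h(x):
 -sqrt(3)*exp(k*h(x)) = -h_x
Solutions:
 h(x) = Piecewise((log(-1/(C1*k + sqrt(3)*k*x))/k, Ne(k, 0)), (nan, True))
 h(x) = Piecewise((C1 + sqrt(3)*x, Eq(k, 0)), (nan, True))


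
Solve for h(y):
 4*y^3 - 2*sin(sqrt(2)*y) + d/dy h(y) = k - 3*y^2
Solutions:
 h(y) = C1 + k*y - y^4 - y^3 - sqrt(2)*cos(sqrt(2)*y)


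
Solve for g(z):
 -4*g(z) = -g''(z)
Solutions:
 g(z) = C1*exp(-2*z) + C2*exp(2*z)


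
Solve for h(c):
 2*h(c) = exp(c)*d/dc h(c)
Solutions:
 h(c) = C1*exp(-2*exp(-c))


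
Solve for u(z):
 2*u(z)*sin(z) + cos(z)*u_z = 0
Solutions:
 u(z) = C1*cos(z)^2


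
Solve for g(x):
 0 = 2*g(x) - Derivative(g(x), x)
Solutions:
 g(x) = C1*exp(2*x)


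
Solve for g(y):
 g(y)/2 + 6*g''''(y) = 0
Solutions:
 g(y) = (C1*sin(3^(3/4)*y/6) + C2*cos(3^(3/4)*y/6))*exp(-3^(3/4)*y/6) + (C3*sin(3^(3/4)*y/6) + C4*cos(3^(3/4)*y/6))*exp(3^(3/4)*y/6)


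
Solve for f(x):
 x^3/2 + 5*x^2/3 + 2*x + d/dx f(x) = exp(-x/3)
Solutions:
 f(x) = C1 - x^4/8 - 5*x^3/9 - x^2 - 3*exp(-x/3)


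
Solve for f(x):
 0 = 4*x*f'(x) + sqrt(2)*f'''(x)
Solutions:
 f(x) = C1 + Integral(C2*airyai(-sqrt(2)*x) + C3*airybi(-sqrt(2)*x), x)


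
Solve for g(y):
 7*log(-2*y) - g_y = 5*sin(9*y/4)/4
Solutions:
 g(y) = C1 + 7*y*log(-y) - 7*y + 7*y*log(2) + 5*cos(9*y/4)/9


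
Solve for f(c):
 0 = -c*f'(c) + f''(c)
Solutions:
 f(c) = C1 + C2*erfi(sqrt(2)*c/2)


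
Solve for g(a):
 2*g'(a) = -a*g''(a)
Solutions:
 g(a) = C1 + C2/a


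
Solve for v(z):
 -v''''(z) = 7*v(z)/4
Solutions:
 v(z) = (C1*sin(7^(1/4)*z/2) + C2*cos(7^(1/4)*z/2))*exp(-7^(1/4)*z/2) + (C3*sin(7^(1/4)*z/2) + C4*cos(7^(1/4)*z/2))*exp(7^(1/4)*z/2)


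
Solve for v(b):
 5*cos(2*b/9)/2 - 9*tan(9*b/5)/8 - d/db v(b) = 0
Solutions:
 v(b) = C1 + 5*log(cos(9*b/5))/8 + 45*sin(2*b/9)/4


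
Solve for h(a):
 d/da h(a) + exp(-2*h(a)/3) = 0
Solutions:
 h(a) = 3*log(-sqrt(C1 - a)) - 3*log(3) + 3*log(6)/2
 h(a) = 3*log(C1 - a)/2 - 3*log(3) + 3*log(6)/2


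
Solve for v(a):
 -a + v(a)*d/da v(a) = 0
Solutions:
 v(a) = -sqrt(C1 + a^2)
 v(a) = sqrt(C1 + a^2)


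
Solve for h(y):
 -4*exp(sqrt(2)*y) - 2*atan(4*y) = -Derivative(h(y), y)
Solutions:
 h(y) = C1 + 2*y*atan(4*y) + 2*sqrt(2)*exp(sqrt(2)*y) - log(16*y^2 + 1)/4


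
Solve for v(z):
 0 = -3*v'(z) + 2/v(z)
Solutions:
 v(z) = -sqrt(C1 + 12*z)/3
 v(z) = sqrt(C1 + 12*z)/3


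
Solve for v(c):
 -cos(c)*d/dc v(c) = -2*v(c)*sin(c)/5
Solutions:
 v(c) = C1/cos(c)^(2/5)


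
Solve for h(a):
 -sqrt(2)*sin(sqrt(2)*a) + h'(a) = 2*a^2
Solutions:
 h(a) = C1 + 2*a^3/3 - cos(sqrt(2)*a)


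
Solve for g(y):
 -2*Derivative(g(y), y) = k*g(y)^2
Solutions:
 g(y) = 2/(C1 + k*y)


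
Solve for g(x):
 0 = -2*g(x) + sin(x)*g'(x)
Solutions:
 g(x) = C1*(cos(x) - 1)/(cos(x) + 1)


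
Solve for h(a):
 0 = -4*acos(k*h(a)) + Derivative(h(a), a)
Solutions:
 Integral(1/acos(_y*k), (_y, h(a))) = C1 + 4*a


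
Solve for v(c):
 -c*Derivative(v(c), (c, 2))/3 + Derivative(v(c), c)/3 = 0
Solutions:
 v(c) = C1 + C2*c^2


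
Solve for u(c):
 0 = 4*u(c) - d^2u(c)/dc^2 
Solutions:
 u(c) = C1*exp(-2*c) + C2*exp(2*c)


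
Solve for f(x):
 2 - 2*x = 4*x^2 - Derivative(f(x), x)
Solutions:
 f(x) = C1 + 4*x^3/3 + x^2 - 2*x


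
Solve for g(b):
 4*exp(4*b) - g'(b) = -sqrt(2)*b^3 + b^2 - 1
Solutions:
 g(b) = C1 + sqrt(2)*b^4/4 - b^3/3 + b + exp(4*b)


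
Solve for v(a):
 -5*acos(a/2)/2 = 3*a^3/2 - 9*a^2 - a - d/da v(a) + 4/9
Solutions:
 v(a) = C1 + 3*a^4/8 - 3*a^3 - a^2/2 + 5*a*acos(a/2)/2 + 4*a/9 - 5*sqrt(4 - a^2)/2


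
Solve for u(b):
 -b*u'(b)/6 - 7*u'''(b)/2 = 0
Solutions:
 u(b) = C1 + Integral(C2*airyai(-21^(2/3)*b/21) + C3*airybi(-21^(2/3)*b/21), b)


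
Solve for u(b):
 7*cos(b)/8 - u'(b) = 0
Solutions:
 u(b) = C1 + 7*sin(b)/8


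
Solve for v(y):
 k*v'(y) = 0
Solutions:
 v(y) = C1


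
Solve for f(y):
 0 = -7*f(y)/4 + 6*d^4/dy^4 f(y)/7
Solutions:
 f(y) = C1*exp(-54^(1/4)*sqrt(7)*y/6) + C2*exp(54^(1/4)*sqrt(7)*y/6) + C3*sin(54^(1/4)*sqrt(7)*y/6) + C4*cos(54^(1/4)*sqrt(7)*y/6)


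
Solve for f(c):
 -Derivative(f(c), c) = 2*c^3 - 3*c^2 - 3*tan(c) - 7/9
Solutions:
 f(c) = C1 - c^4/2 + c^3 + 7*c/9 - 3*log(cos(c))
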